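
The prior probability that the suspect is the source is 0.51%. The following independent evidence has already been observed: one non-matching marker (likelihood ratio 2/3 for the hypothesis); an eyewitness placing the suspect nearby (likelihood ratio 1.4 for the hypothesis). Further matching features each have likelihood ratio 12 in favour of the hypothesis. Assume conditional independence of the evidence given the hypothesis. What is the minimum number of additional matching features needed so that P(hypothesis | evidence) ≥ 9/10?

Prior odds = 0.0051/0.9949 = 51/9949.
Combined Bayes factor of the evidence already in hand = (2/3) × 1.4 = 14/15.
Odds after that evidence = (51/9949) × 14/15 = 238/49745.
Target odds = 0.9/0.1 = 9.
Need 12ⁿ ≥ 9 ÷ (238/49745) = 447705/238.
12³ = 1728 falls short of 447705/238 but 12⁴ = 20736 reaches it, so n = 4.

4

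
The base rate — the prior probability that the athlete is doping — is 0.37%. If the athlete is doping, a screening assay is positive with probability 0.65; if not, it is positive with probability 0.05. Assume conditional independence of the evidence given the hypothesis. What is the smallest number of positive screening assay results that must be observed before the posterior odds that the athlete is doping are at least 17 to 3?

3

Prior odds: 0.0037 ÷ 0.9963 = 37/9963.
Likelihood ratio of a positive = 0.65/0.05 = 13.
Target odds = 17/3.
Require 13ⁿ ≥ 17/3 ÷ (37/9963) = 56457/37.
13² = 169 falls short of 56457/37 but 13³ = 2197 reaches it, so n = 3.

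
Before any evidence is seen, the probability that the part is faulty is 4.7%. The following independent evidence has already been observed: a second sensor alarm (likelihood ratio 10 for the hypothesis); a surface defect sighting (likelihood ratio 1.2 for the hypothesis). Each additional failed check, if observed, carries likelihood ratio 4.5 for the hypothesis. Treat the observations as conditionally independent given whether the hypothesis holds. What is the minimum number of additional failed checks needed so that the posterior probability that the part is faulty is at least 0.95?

3

Prior odds = 0.047/0.953 = 47/953.
Combined Bayes factor of the evidence already in hand = 10 × 1.2 = 12.
Odds after that evidence = (47/953) × 12 = 564/953.
Target odds = 0.95/0.05 = 19.
Need 4.5ⁿ ≥ 19 ÷ (564/953) = 18107/564.
4.5² = 20.25 falls short of 18107/564 but 4.5³ = 91.125 reaches it, so n = 3.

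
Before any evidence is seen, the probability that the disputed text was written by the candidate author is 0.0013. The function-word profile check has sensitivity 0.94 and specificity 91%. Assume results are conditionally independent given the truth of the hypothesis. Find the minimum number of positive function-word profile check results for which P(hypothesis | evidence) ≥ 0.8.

4

Prior odds = 0.0013/0.9987 = 13/9987.
False-positive rate = 1 − 0.91 = 0.09; likelihood ratio of a positive = 0.94/0.09 = 94/9.
Target odds: 0.8 ÷ 0.2 = 4.
Need (13/9987) × (94/9)ⁿ ≥ 4, i.e. (94/9)ⁿ ≥ 39948/13.
(94/9)³ = 830584/729 falls short of 39948/13 but (94/9)⁴ = 78074896/6561 reaches it, so n = 4.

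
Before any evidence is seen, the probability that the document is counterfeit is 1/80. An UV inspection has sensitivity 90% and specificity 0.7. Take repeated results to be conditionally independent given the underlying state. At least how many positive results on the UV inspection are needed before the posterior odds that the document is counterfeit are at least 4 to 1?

6

Prior odds = 0.0125/0.9875 = 1/79.
False-positive rate = 1 − 0.7 = 0.3; likelihood ratio of a positive = 0.9/0.3 = 3.
Target odds = 4.
Require 3ⁿ ≥ 4 ÷ (1/79) = 316.
3⁵ = 243 falls short of 316 but 3⁶ = 729 reaches it, so n = 6.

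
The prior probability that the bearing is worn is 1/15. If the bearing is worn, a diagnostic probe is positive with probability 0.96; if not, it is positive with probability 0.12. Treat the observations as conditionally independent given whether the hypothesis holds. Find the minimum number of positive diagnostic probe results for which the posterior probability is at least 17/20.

3

Prior odds = (1/15)/(14/15) = 1/14.
Likelihood ratio of a positive = 0.96/0.12 = 8.
Target posterior odds = 0.85/0.15 = 17/3.
Need (1/14) × 8ⁿ ≥ 17/3, i.e. 8ⁿ ≥ 238/3.
8² = 64 falls short of 238/3 but 8³ = 512 reaches it, so n = 3.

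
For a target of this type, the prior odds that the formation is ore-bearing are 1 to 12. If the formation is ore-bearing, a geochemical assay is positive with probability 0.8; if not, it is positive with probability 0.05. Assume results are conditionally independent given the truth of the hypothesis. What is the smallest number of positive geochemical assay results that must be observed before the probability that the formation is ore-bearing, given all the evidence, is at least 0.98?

Prior odds = 1/12.
Likelihood ratio of a positive = 0.8/0.05 = 16.
Target posterior odds = 0.98/0.02 = 49.
Need (1/12) × 16ⁿ ≥ 49, i.e. 16ⁿ ≥ 588.
16² = 256 falls short of 588 but 16³ = 4096 reaches it, so n = 3.

3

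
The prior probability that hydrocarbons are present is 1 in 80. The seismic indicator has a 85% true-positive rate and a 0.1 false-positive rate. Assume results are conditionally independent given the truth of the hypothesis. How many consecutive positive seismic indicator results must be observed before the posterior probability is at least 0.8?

Prior odds: 0.0125 ÷ 0.9875 = 1/79.
Likelihood ratio of a positive result = 0.85/0.1 = 8.5.
Target posterior odds = 0.8/0.2 = 4.
Require 8.5ⁿ ≥ 4 ÷ (1/79) = 316.
8.5² = 72.25 falls short of 316 but 8.5³ = 614.125 reaches it, so n = 3.

3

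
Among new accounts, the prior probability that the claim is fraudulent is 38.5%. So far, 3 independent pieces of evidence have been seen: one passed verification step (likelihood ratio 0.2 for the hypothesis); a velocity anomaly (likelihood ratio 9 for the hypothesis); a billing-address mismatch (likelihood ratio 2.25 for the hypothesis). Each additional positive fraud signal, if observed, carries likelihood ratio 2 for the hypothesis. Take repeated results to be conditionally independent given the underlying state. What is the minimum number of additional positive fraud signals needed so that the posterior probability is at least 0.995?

Prior odds = 0.385/0.615 = 77/123.
Combined Bayes factor of the evidence already in hand = 0.2 × 9 × 2.25 = 4.05.
Odds after that evidence = (77/123) × 4.05 = 2079/820.
Target odds = 0.995/0.005 = 199.
Need 2ⁿ ≥ 199 ÷ (2079/820) = 163180/2079.
2⁶ = 64 falls short of 163180/2079 but 2⁷ = 128 reaches it, so n = 7.

7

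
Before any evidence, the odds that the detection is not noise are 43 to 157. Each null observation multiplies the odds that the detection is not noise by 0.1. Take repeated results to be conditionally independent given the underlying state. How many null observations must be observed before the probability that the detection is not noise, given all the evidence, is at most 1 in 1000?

Prior odds = 43/157.
Likelihood ratio per null observation = 0.1.
Target odds: 0.001 ÷ 0.999 = 1/999.
Need (43/157) × 0.1ⁿ ≤ 1/999, i.e. 0.1ⁿ ≤ 157/42957.
0.1² = 0.01 is still above 157/42957 but 0.1³ = 0.001 is at or below it, so n = 3.

3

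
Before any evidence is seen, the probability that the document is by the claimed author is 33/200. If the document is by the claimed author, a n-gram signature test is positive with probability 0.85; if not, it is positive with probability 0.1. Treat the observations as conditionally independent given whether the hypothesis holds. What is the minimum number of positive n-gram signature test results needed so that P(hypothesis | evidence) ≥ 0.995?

Prior odds = 0.165/0.835 = 33/167.
Likelihood ratio of a positive = 0.85/0.1 = 8.5.
Target posterior odds = 0.995/0.005 = 199.
Require 8.5ⁿ ≥ 199 ÷ (33/167) = 33233/33.
8.5³ = 614.125 falls short of 33233/33 but 8.5⁴ = 5220.0625 reaches it, so n = 4.

4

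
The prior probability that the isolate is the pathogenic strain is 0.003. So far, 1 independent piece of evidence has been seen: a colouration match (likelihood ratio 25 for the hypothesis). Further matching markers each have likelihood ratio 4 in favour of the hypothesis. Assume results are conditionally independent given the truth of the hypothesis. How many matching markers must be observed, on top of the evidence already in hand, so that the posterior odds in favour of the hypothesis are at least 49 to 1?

Prior odds = 0.003/0.997 = 3/997.
Bayes factor of the evidence already in hand = 25.
Odds after that evidence = (3/997) × 25 = 75/997.
Target odds = 49.
Need 4ⁿ ≥ 49 ÷ (75/997) = 48853/75.
4⁴ = 256 falls short of 48853/75 but 4⁵ = 1024 reaches it, so n = 5.

5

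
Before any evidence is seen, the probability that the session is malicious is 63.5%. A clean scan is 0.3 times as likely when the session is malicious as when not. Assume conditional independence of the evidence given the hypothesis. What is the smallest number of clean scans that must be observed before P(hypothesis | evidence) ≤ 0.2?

Prior odds = 0.635/0.365 = 127/73.
Likelihood ratio per clean scan = 0.3.
Target posterior odds = 0.2/0.8 = 0.25.
Require 0.3ⁿ ≤ 0.25 ÷ (127/73) = 73/508.
0.3¹ = 0.3 is still above 73/508 but 0.3² = 0.09 is at or below it, so n = 2.

2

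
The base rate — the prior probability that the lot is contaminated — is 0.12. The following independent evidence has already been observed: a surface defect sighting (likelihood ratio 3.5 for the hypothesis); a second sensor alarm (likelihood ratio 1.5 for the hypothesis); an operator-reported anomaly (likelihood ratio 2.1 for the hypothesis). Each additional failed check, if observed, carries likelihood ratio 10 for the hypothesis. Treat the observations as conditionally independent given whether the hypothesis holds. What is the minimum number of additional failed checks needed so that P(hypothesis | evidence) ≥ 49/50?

2

Prior odds = 0.12/0.88 = 3/22.
Combined Bayes factor of the evidence already in hand = 3.5 × 1.5 × 2.1 = 11.025.
Odds after that evidence = (3/22) × 11.025 = 1323/880.
Target odds = 0.98/0.02 = 49.
Need 10ⁿ ≥ 49 ÷ (1323/880) = 880/27.
10¹ = 10 falls short of 880/27 but 10² = 100 reaches it, so n = 2.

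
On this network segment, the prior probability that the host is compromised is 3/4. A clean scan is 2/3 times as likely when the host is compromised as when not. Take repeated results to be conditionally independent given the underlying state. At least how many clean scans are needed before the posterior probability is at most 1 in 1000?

20

Prior odds: 0.75 ÷ 0.25 = 3.
Likelihood ratio per clean scan = 2/3.
Target posterior odds = 0.001/0.999 = 1/999.
Require (2/3)ⁿ ≤ 1/999 ÷ 3 = 1/2997.
(2/3)¹⁹ ≈0.000451093 is still above 1/2997 but (2/3)²⁰ ≈0.000300729 is at or below it, so n = 20.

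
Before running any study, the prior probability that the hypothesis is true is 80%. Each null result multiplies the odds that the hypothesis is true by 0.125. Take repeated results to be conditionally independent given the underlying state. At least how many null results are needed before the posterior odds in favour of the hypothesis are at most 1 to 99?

Prior odds: 0.8 ÷ 0.2 = 4.
Likelihood ratio per null result = 0.125.
Target odds = 1/99.
Need 4 × 0.125ⁿ ≤ 1/99, i.e. 0.125ⁿ ≤ 1/396.
0.125² = 0.015625 is still above 1/396 but 0.125³ = 0.001953125 is at or below it, so n = 3.

3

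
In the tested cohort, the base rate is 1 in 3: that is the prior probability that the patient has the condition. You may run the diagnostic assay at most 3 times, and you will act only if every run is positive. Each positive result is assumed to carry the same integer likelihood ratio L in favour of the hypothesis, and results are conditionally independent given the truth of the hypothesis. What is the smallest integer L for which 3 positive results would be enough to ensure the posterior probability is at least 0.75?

Prior odds = (1/3)/(2/3) = 0.5.
Target odds = 0.75/0.25 = 3.
Need L³ ≥ 3 ÷ 0.5 = 6.
1³ = 1 < 6 ≤ 8 = 2³, so L = 2.

2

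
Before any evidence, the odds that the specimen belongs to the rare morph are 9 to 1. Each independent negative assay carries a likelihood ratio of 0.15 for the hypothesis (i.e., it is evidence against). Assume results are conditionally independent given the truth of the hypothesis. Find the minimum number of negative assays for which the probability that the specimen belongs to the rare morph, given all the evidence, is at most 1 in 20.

3

Prior odds = 9.
Likelihood ratio per negative assay = 0.15.
Target odds: 0.05 ÷ 0.95 = 1/19.
Require 0.15ⁿ ≤ 1/19 ÷ 9 = 1/171.
0.15² = 0.0225 is still above 1/171 but 0.15³ = 0.003375 is at or below it, so n = 3.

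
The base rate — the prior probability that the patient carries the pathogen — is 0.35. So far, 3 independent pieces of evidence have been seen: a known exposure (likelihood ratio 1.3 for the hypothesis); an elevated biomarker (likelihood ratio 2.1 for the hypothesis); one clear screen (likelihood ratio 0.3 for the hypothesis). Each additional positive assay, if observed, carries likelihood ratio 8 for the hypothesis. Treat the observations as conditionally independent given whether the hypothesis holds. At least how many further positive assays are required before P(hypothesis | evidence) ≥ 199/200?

3

Prior odds = 0.35/0.65 = 7/13.
Combined Bayes factor of the evidence already in hand = 1.3 × 2.1 × 0.3 = 0.819.
Odds after that evidence = (7/13) × 0.819 = 0.441.
Target odds = 0.995/0.005 = 199.
Need 8ⁿ ≥ 199 ÷ 0.441 = 199000/441.
8² = 64 falls short of 199000/441 but 8³ = 512 reaches it, so n = 3.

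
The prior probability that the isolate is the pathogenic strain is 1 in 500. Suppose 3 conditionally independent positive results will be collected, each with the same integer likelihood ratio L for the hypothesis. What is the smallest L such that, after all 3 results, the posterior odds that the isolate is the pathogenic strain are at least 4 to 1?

13

Prior odds = 0.002/0.998 = 1/499.
Target odds = 4.
Need L³ ≥ 4 ÷ (1/499) = 1996.
12³ = 1728 < 1996 ≤ 2197 = 13³, so L = 13.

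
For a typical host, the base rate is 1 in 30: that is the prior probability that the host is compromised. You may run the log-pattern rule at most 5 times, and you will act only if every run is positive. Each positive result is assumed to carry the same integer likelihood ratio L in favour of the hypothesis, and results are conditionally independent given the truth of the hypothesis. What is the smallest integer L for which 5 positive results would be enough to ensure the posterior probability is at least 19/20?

Prior odds = (1/30)/(29/30) = 1/29.
Target odds = 0.95/0.05 = 19.
Need L⁵ ≥ 19 ÷ (1/29) = 551.
3⁵ = 243 < 551 ≤ 1024 = 4⁵, so L = 4.

4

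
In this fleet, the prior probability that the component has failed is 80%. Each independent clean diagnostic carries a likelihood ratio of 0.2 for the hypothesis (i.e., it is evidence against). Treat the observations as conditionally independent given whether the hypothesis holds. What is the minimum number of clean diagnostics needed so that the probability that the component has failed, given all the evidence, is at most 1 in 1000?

Prior odds = 0.8/0.2 = 4.
Likelihood ratio per clean diagnostic = 0.2.
Target odds: 0.001 ÷ 0.999 = 1/999.
Require 0.2ⁿ ≤ 1/999 ÷ 4 = 1/3996.
0.2⁵ = 0.00032 is still above 1/3996 but 0.2⁶ = 1/15625 is at or below it, so n = 6.

6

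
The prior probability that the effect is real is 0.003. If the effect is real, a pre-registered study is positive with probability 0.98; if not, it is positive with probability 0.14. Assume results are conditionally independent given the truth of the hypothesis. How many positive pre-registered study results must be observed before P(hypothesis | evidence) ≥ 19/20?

5

Prior odds = 0.003/0.997 = 3/997.
Likelihood ratio of a positive = 0.98/0.14 = 7.
Target posterior odds = 0.95/0.05 = 19.
Require 7ⁿ ≥ 19 ÷ (3/997) = 18943/3.
7⁴ = 2401 falls short of 18943/3 but 7⁵ = 16807 reaches it, so n = 5.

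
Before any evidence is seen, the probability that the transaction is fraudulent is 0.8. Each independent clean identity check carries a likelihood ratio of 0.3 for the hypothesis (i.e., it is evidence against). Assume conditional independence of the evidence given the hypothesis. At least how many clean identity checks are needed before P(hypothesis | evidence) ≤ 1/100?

5

Prior odds = 0.8/0.2 = 4.
Likelihood ratio per clean identity check = 0.3.
Target posterior odds = 0.01/0.99 = 1/99.
Need 4 × 0.3ⁿ ≤ 1/99, i.e. 0.3ⁿ ≤ 1/396.
0.3⁴ = 0.0081 is still above 1/396 but 0.3⁵ = 243/100000 is at or below it, so n = 5.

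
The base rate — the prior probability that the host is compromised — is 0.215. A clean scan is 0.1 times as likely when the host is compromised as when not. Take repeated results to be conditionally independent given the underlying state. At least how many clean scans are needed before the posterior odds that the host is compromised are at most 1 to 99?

2

Prior odds = 0.215/0.785 = 43/157.
Likelihood ratio per clean scan = 0.1.
Target odds = 1/99.
Require 0.1ⁿ ≤ 1/99 ÷ (43/157) = 157/4257.
0.1¹ = 0.1 is still above 157/4257 but 0.1² = 0.01 is at or below it, so n = 2.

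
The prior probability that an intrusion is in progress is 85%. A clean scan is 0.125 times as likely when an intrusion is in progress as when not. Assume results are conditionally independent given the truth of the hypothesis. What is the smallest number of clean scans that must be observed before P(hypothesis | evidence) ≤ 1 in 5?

Prior odds: 0.85 ÷ 0.15 = 17/3.
Likelihood ratio per clean scan = 0.125.
Target posterior odds = 0.2/0.8 = 0.25.
Require 0.125ⁿ ≤ 0.25 ÷ (17/3) = 3/68.
0.125¹ = 0.125 is still above 3/68 but 0.125² = 0.015625 is at or below it, so n = 2.

2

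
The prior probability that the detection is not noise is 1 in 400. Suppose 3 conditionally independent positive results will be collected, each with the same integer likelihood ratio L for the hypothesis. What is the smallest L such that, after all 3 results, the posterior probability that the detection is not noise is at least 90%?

16

Prior odds = 0.0025/0.9975 = 1/399.
Target odds = 0.9/0.1 = 9.
Need L³ ≥ 9 ÷ (1/399) = 3591.
15³ = 3375 < 3591 ≤ 4096 = 16³, so L = 16.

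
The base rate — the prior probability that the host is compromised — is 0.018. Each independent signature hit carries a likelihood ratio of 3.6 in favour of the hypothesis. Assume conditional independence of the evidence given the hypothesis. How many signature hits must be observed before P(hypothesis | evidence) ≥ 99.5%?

8

Prior odds = 0.018/0.982 = 9/491.
Likelihood ratio per signature hit = 3.6.
Target posterior odds = 0.995/0.005 = 199.
Require 3.6ⁿ ≥ 199 ÷ (9/491) = 97709/9.
3.6⁷ = 612220032/78125 falls short of 97709/9 but 3.6⁸ ≈28211.1 reaches it, so n = 8.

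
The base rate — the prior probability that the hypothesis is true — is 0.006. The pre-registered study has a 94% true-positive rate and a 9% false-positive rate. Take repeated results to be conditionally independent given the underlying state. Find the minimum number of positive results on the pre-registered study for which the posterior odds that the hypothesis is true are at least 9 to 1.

Prior odds = 0.006/0.994 = 3/497.
Likelihood ratio of a positive result = 0.94/0.09 = 94/9.
Target odds = 9.
Need (3/497) × (94/9)ⁿ ≥ 9, i.e. (94/9)ⁿ ≥ 1491.
(94/9)³ = 830584/729 falls short of 1491 but (94/9)⁴ = 78074896/6561 reaches it, so n = 4.

4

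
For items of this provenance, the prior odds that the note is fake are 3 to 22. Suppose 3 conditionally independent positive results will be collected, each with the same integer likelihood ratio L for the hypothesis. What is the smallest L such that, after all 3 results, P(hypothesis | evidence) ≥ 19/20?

Prior odds = 3/22.
Target odds = 0.95/0.05 = 19.
Need L³ ≥ 19 ÷ (3/22) = 418/3.
5³ = 125 < 418/3 ≤ 216 = 6³, so L = 6.

6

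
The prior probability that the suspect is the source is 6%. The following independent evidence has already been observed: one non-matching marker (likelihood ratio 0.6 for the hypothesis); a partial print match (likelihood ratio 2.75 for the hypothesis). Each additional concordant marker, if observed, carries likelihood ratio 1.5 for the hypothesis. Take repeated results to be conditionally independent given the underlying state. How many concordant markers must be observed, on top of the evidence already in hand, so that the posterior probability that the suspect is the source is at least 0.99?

Prior odds = 0.06/0.94 = 3/47.
Combined Bayes factor of the evidence already in hand = 0.6 × 2.75 = 1.65.
Odds after that evidence = (3/47) × 1.65 = 99/940.
Target odds = 0.99/0.01 = 99.
Need 1.5ⁿ ≥ 99 ÷ (99/940) = 940.
1.5¹⁶ = 43046721/65536 falls short of 940 but 1.5¹⁷ = 129140163/131072 reaches it, so n = 17.

17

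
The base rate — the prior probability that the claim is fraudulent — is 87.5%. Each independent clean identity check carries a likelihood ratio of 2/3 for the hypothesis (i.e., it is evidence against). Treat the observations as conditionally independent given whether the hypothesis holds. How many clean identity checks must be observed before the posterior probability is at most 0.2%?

21

Prior odds: 0.875 ÷ 0.125 = 7.
Likelihood ratio per clean identity check = 2/3.
Target posterior odds = 0.002/0.998 = 1/499.
Need 7 × (2/3)ⁿ ≤ 1/499, i.e. (2/3)ⁿ ≤ 1/3493.
(2/3)²⁰ ≈0.000300729 is still above 1/3493 but (2/3)²¹ ≈0.000200486 is at or below it, so n = 21.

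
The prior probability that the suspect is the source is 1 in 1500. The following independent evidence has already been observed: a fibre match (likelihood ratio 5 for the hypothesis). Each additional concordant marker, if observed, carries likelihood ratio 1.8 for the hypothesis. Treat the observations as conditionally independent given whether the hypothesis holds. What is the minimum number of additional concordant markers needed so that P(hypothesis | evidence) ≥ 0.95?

15

Prior odds = (1/1500)/(1499/1500) = 1/1499.
Bayes factor of the evidence already in hand = 5.
Odds after that evidence = (1/1499) × 5 = 5/1499.
Target odds = 0.95/0.05 = 19.
Need 1.8ⁿ ≥ 19 ÷ (5/1499) = 5696.2.
1.8¹⁴ ≈3748.13 falls short of 5696.2 but 1.8¹⁵ ≈6746.64 reaches it, so n = 15.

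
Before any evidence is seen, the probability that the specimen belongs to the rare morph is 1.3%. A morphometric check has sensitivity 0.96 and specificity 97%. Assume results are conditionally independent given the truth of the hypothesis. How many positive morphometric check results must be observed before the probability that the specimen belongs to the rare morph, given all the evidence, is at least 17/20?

2

Prior odds = 0.013/0.987 = 13/987.
False-positive rate = 1 − 0.97 = 0.03; likelihood ratio of a positive = 0.96/0.03 = 32.
Target odds: 0.85 ÷ 0.15 = 17/3.
Require 32ⁿ ≥ 17/3 ÷ (13/987) = 5593/13.
32¹ = 32 falls short of 5593/13 but 32² = 1024 reaches it, so n = 2.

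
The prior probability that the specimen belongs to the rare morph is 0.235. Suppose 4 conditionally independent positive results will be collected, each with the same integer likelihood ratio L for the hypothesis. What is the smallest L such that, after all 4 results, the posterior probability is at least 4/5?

2

Prior odds = 0.235/0.765 = 47/153.
Target odds = 0.8/0.2 = 4.
Need L⁴ ≥ 4 ÷ (47/153) = 612/47.
1⁴ = 1 < 612/47 ≤ 16 = 2⁴, so L = 2.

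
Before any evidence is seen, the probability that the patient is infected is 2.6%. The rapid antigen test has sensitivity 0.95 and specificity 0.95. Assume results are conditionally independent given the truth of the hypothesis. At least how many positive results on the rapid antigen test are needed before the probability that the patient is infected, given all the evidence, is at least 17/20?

Prior odds = 0.026/0.974 = 13/487.
False-positive rate = 1 − 0.95 = 0.05; likelihood ratio of a positive = 0.95/0.05 = 19.
Target odds: 0.85 ÷ 0.15 = 17/3.
Require 19ⁿ ≥ 17/3 ÷ (13/487) = 8279/39.
19¹ = 19 falls short of 8279/39 but 19² = 361 reaches it, so n = 2.

2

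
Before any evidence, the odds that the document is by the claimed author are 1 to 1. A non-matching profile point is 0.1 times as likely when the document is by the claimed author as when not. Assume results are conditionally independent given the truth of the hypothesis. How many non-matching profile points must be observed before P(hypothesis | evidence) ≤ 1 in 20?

2

Prior odds = 1.
Likelihood ratio per non-matching profile point = 0.1.
Target odds: 0.05 ÷ 0.95 = 1/19.
Require 0.1ⁿ ≤ 1/19 ÷ 1 = 1/19.
0.1¹ = 0.1 is still above 1/19 but 0.1² = 0.01 is at or below it, so n = 2.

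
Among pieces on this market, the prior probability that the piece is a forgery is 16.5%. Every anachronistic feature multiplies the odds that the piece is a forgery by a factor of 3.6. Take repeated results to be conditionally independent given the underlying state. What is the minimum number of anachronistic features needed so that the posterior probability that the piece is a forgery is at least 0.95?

4

Prior odds: 0.165 ÷ 0.835 = 33/167.
Likelihood ratio per anachronistic feature = 3.6.
Target odds: 0.95 ÷ 0.05 = 19.
Need (33/167) × 3.6ⁿ ≥ 19, i.e. 3.6ⁿ ≥ 3173/33.
3.6³ = 46.656 falls short of 3173/33 but 3.6⁴ = 167.9616 reaches it, so n = 4.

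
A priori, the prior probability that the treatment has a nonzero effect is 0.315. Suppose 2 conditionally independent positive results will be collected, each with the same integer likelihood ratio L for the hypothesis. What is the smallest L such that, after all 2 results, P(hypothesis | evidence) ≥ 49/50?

Prior odds = 0.315/0.685 = 63/137.
Target odds = 0.98/0.02 = 49.
Need L² ≥ 49 ÷ (63/137) = 959/9.
10² = 100 < 959/9 ≤ 121 = 11², so L = 11.

11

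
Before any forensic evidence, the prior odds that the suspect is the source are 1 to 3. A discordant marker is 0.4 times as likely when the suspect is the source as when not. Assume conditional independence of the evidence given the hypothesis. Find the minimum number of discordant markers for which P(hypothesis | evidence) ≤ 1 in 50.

Prior odds = 1/3.
Likelihood ratio per discordant marker = 0.4.
Target odds: 0.02 ÷ 0.98 = 1/49.
Require 0.4ⁿ ≤ 1/49 ÷ (1/3) = 3/49.
0.4³ = 0.064 is still above 3/49 but 0.4⁴ = 0.0256 is at or below it, so n = 4.

4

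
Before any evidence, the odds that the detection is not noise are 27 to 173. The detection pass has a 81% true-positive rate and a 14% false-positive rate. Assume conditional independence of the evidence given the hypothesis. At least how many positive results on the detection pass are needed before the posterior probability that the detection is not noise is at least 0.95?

3

Prior odds = 27/173.
Likelihood ratio of a positive result = 0.81/0.14 = 81/14.
Target odds: 0.95 ÷ 0.05 = 19.
Require (81/14)ⁿ ≥ 19 ÷ (27/173) = 3287/27.
(81/14)² = 6561/196 falls short of 3287/27 but (81/14)³ = 531441/2744 reaches it, so n = 3.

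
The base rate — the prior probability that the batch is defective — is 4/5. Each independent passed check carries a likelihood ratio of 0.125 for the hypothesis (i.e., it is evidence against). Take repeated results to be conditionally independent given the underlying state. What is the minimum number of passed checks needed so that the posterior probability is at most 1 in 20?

Prior odds = 0.8/0.2 = 4.
Likelihood ratio per passed check = 0.125.
Target odds: 0.05 ÷ 0.95 = 1/19.
Require 0.125ⁿ ≤ 1/19 ÷ 4 = 1/76.
0.125² = 0.015625 is still above 1/76 but 0.125³ = 0.001953125 is at or below it, so n = 3.

3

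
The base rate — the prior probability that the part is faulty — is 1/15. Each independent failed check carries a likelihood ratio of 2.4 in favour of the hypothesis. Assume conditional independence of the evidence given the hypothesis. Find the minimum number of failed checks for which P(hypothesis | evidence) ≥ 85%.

5

Prior odds: (1/15) ÷ (14/15) = 1/14.
Likelihood ratio per failed check = 2.4.
Target odds: 0.85 ÷ 0.15 = 17/3.
Require 2.4ⁿ ≥ 17/3 ÷ (1/14) = 238/3.
2.4⁴ = 33.1776 falls short of 238/3 but 2.4⁵ = 79.62624 reaches it, so n = 5.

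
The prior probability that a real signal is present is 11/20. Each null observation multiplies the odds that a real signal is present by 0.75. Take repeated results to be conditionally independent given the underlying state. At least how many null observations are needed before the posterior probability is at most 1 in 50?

Prior odds = 0.55/0.45 = 11/9.
Likelihood ratio per null observation = 0.75.
Target odds: 0.02 ÷ 0.98 = 1/49.
Require 0.75ⁿ ≤ 1/49 ÷ (11/9) = 9/539.
0.75¹⁴ = 4782969/268435456 is still above 9/539 but 0.75¹⁵ ≈0.0133635 is at or below it, so n = 15.

15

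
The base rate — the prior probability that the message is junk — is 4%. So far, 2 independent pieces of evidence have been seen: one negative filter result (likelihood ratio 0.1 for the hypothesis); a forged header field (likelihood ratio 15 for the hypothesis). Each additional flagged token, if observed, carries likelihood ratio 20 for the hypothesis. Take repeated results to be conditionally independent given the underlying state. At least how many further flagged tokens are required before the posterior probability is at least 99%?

3

Prior odds = 0.04/0.96 = 1/24.
Combined Bayes factor of the evidence already in hand = 0.1 × 15 = 1.5.
Odds after that evidence = (1/24) × 1.5 = 0.0625.
Target odds = 0.99/0.01 = 99.
Need 20ⁿ ≥ 99 ÷ 0.0625 = 1584.
20² = 400 falls short of 1584 but 20³ = 8000 reaches it, so n = 3.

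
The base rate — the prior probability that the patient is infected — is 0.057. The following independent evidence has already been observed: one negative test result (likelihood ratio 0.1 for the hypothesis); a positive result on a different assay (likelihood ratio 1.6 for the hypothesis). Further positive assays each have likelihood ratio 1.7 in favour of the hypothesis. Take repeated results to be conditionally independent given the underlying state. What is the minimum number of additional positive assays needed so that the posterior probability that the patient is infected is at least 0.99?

18

Prior odds = 0.057/0.943 = 57/943.
Combined Bayes factor of the evidence already in hand = 0.1 × 1.6 = 0.16.
Odds after that evidence = (57/943) × 0.16 = 228/23575.
Target odds = 0.99/0.01 = 99.
Need 1.7ⁿ ≥ 99 ÷ (228/23575) = 777975/76.
1.7¹⁷ ≈8272.4 falls short of 777975/76 but 1.7¹⁸ ≈14063.1 reaches it, so n = 18.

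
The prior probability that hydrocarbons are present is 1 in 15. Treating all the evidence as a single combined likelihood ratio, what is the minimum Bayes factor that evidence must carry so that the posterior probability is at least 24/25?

Prior odds = (1/15)/(14/15) = 1/14.
Target odds = 0.96/0.04 = 24.
Required Bayes factor = 24 ÷ (1/14) = 336.

336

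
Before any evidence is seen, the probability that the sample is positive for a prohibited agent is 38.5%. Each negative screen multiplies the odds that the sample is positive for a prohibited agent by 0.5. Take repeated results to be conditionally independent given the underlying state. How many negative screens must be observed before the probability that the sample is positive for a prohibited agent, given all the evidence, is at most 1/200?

7

Prior odds = 0.385/0.615 = 77/123.
Likelihood ratio per negative screen = 0.5.
Target posterior odds = 0.005/0.995 = 1/199.
Require 0.5ⁿ ≤ 1/199 ÷ (77/123) = 123/15323.
0.5⁶ = 0.015625 is still above 123/15323 but 0.5⁷ = 0.0078125 is at or below it, so n = 7.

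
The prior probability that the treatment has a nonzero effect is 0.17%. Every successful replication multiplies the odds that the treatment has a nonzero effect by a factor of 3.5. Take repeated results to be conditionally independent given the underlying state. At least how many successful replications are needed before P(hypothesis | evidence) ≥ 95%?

8

Prior odds: 0.0017 ÷ 0.9983 = 17/9983.
Likelihood ratio per successful replication = 3.5.
Target posterior odds = 0.95/0.05 = 19.
Require 3.5ⁿ ≥ 19 ÷ (17/9983) = 189677/17.
3.5⁷ = 823543/128 falls short of 189677/17 but 3.5⁸ = 5764801/256 reaches it, so n = 8.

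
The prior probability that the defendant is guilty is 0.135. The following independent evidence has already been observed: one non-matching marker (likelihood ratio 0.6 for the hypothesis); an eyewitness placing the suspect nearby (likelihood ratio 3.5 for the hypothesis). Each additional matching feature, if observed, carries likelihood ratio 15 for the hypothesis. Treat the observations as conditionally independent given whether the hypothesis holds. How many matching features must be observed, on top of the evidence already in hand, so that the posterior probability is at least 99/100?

3

Prior odds = 0.135/0.865 = 27/173.
Combined Bayes factor of the evidence already in hand = 0.6 × 3.5 = 2.1.
Odds after that evidence = (27/173) × 2.1 = 567/1730.
Target odds = 0.99/0.01 = 99.
Need 15ⁿ ≥ 99 ÷ (567/1730) = 19030/63.
15² = 225 falls short of 19030/63 but 15³ = 3375 reaches it, so n = 3.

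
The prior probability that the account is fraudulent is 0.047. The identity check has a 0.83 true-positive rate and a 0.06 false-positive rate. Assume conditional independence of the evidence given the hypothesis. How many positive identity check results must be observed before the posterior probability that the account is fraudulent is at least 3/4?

2

Prior odds = 0.047/0.953 = 47/953.
Likelihood ratio of a positive result = 0.83/0.06 = 83/6.
Target posterior odds = 0.75/0.25 = 3.
Need (47/953) × (83/6)ⁿ ≥ 3, i.e. (83/6)ⁿ ≥ 2859/47.
(83/6)¹ = 83/6 falls short of 2859/47 but (83/6)² = 6889/36 reaches it, so n = 2.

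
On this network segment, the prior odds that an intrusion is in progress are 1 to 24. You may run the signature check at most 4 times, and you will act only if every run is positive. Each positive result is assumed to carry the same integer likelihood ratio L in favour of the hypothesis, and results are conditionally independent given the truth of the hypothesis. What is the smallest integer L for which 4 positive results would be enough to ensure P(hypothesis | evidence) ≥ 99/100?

Prior odds = 1/24.
Target odds = 0.99/0.01 = 99.
Need L⁴ ≥ 99 ÷ (1/24) = 2376.
6⁴ = 1296 < 2376 ≤ 2401 = 7⁴, so L = 7.

7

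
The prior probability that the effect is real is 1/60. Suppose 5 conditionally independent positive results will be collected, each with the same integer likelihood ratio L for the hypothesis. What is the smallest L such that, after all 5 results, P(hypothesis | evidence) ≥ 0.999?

9

Prior odds = (1/60)/(59/60) = 1/59.
Target odds = 0.999/0.001 = 999.
Need L⁵ ≥ 999 ÷ (1/59) = 58941.
8⁵ = 32768 < 58941 ≤ 59049 = 9⁵, so L = 9.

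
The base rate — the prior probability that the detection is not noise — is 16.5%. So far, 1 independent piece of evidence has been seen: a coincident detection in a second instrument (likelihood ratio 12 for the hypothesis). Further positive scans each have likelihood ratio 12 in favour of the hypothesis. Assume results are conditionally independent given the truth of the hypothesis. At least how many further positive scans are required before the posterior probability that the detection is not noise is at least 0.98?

2

Prior odds = 0.165/0.835 = 33/167.
Bayes factor of the evidence already in hand = 12.
Odds after that evidence = (33/167) × 12 = 396/167.
Target odds = 0.98/0.02 = 49.
Need 12ⁿ ≥ 49 ÷ (396/167) = 8183/396.
12¹ = 12 falls short of 8183/396 but 12² = 144 reaches it, so n = 2.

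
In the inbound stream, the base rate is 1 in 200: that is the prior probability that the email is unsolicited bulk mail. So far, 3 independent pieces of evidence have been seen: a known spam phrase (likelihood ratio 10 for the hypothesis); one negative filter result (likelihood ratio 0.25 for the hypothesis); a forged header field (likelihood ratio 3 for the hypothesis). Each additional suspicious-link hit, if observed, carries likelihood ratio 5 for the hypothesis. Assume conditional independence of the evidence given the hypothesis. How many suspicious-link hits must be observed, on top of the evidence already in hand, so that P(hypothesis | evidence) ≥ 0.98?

Prior odds = 0.005/0.995 = 1/199.
Combined Bayes factor of the evidence already in hand = 10 × 0.25 × 3 = 7.5.
Odds after that evidence = (1/199) × 7.5 = 15/398.
Target odds = 0.98/0.02 = 49.
Need 5ⁿ ≥ 49 ÷ (15/398) = 19502/15.
5⁴ = 625 falls short of 19502/15 but 5⁵ = 3125 reaches it, so n = 5.

5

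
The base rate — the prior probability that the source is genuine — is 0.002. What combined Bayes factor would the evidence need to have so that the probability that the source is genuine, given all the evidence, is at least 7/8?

3493

Prior odds = 0.002/0.998 = 1/499.
Target odds = 0.875/0.125 = 7.
Required Bayes factor = 7 ÷ (1/499) = 3493.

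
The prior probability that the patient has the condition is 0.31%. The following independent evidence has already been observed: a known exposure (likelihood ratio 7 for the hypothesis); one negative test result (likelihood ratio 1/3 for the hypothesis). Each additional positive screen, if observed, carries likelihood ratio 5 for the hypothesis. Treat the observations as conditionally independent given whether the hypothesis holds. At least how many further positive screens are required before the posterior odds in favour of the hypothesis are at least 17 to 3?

Prior odds = 0.0031/0.9969 = 31/9969.
Combined Bayes factor of the evidence already in hand = 7 × (1/3) = 7/3.
Odds after that evidence = (31/9969) × 7/3 = 217/29907.
Target odds = 17/3.
Need 5ⁿ ≥ 17/3 ÷ (217/29907) = 169473/217.
5⁴ = 625 falls short of 169473/217 but 5⁵ = 3125 reaches it, so n = 5.

5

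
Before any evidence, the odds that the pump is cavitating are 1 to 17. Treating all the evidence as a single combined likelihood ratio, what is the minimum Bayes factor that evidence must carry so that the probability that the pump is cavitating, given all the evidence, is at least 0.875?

119

Prior odds = 1/17.
Target odds = 0.875/0.125 = 7.
Required Bayes factor = 7 ÷ (1/17) = 119.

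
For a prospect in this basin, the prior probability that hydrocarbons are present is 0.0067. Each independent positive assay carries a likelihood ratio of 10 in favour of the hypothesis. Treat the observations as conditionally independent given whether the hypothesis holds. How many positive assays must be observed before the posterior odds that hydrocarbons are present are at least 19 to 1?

4

Prior odds: 0.0067 ÷ 0.9933 = 67/9933.
Likelihood ratio per positive assay = 10.
Target odds = 19.
Need (67/9933) × 10ⁿ ≥ 19, i.e. 10ⁿ ≥ 188727/67.
10³ = 1000 falls short of 188727/67 but 10⁴ = 10000 reaches it, so n = 4.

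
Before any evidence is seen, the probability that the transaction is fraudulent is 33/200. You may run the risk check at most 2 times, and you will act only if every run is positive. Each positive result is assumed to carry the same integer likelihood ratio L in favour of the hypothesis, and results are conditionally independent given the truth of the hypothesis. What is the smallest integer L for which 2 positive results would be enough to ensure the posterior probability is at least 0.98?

Prior odds = 0.165/0.835 = 33/167.
Target odds = 0.98/0.02 = 49.
Need L² ≥ 49 ÷ (33/167) = 8183/33.
15² = 225 < 8183/33 ≤ 256 = 16², so L = 16.

16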